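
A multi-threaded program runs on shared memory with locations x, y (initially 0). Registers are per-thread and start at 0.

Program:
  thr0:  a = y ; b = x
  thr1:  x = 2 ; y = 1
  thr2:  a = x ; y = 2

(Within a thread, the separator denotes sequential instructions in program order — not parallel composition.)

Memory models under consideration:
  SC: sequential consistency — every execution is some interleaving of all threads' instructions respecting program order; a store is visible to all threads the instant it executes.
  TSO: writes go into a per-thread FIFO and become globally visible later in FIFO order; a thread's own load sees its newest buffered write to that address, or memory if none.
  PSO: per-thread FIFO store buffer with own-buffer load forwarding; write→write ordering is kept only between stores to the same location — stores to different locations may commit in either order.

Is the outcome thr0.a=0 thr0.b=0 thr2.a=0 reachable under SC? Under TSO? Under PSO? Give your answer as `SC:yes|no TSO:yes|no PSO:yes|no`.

outcome vector order: (thr0.a,thr0.b,thr2.a)
SC: 9 outcomes — {(0,0,0) (0,0,2) (0,2,0) (0,2,2) (1,2,0) (1,2,2) (2,0,0) (2,2,0) (2,2,2)}
TSO: 9 outcomes — {(0,0,0) (0,0,2) (0,2,0) (0,2,2) (1,2,0) (1,2,2) (2,0,0) (2,2,0) (2,2,2)}
PSO: 11 outcomes — {(0,0,0) (0,0,2) (0,2,0) (0,2,2) (1,0,0) (1,0,2) (1,2,0) (1,2,2) (2,0,0) (2,2,0) (2,2,2)}
target (0,0,0) ∈ {SC,TSO,PSO}

SC:yes TSO:yes PSO:yes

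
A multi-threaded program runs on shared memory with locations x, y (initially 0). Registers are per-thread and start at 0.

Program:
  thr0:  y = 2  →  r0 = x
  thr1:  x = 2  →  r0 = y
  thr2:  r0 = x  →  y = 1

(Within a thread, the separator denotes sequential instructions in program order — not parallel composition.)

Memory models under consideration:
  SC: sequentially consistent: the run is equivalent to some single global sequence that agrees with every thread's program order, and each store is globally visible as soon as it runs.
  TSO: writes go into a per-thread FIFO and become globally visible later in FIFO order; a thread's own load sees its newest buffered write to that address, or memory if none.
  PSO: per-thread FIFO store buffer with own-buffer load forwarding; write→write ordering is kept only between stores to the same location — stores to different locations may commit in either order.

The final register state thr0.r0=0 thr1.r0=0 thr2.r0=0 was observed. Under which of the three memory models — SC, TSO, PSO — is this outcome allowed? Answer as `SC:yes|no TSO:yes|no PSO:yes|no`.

outcome vector order: (thr0.r0,thr1.r0,thr2.r0)
SC (10): (0,1,0), (0,1,2), (0,2,0), (0,2,2), (2,0,0), (2,0,2), (2,1,0), (2,1,2), (2,2,0), (2,2,2)
TSO (12): (0,0,0), (0,0,2), (0,1,0), (0,1,2), (0,2,0), (0,2,2), (2,0,0), (2,0,2), (2,1,0), (2,1,2), (2,2,0), (2,2,2)
PSO (12): (0,0,0), (0,0,2), (0,1,0), (0,1,2), (0,2,0), (0,2,2), (2,0,0), (2,0,2), (2,1,0), (2,1,2), (2,2,0), (2,2,2)
target (0,0,0) ∈ {TSO,PSO}

SC:no TSO:yes PSO:yes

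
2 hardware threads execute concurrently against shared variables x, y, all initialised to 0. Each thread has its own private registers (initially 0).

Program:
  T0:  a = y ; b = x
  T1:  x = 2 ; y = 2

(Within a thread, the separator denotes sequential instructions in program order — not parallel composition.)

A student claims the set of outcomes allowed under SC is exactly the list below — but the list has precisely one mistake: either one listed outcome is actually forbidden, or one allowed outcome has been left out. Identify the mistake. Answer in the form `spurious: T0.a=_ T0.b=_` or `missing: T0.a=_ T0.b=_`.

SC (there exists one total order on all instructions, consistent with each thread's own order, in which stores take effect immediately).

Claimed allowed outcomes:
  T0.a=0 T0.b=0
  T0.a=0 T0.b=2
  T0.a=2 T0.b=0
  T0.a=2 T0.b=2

spurious: T0.a=2 T0.b=0

outcome vector order: (T0.a,T0.b)
SC (3): 0/0 0/2 2/2
claimed∖SC = {2/0}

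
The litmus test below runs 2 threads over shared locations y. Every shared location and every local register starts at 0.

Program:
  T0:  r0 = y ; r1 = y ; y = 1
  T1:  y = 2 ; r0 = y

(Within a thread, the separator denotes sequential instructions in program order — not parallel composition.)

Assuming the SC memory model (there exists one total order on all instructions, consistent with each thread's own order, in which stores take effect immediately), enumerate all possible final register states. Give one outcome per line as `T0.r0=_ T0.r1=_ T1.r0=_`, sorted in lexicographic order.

T0.r0=0 T0.r1=0 T1.r0=1
T0.r0=0 T0.r1=0 T1.r0=2
T0.r0=0 T0.r1=2 T1.r0=1
T0.r0=0 T0.r1=2 T1.r0=2
T0.r0=2 T0.r1=2 T1.r0=1
T0.r0=2 T0.r1=2 T1.r0=2

outcome vector order: (T0.r0,T0.r1,T1.r0)
|SC outcomes| = 6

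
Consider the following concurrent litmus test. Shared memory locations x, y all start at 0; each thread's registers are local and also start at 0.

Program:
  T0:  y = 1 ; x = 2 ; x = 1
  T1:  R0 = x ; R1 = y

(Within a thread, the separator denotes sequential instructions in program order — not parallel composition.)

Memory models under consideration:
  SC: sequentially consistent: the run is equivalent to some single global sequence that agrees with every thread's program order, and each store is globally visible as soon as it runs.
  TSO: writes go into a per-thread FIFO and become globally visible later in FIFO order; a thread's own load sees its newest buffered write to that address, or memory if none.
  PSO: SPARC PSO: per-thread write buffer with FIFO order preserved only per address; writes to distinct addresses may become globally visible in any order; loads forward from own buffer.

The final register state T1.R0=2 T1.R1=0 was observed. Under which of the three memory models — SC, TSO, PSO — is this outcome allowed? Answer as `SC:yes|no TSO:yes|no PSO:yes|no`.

SC:no TSO:no PSO:yes

outcome vector order: (T1.R0,T1.R1)
[SC] allowed = {<0 0>; <0 1>; <1 1>; <2 1>}
[TSO] allowed = {<0 0>; <0 1>; <1 1>; <2 1>}
[PSO] allowed = {<0 0>; <0 1>; <1 0>; <1 1>; <2 0>; <2 1>}
target <2 0> ∈ {PSO}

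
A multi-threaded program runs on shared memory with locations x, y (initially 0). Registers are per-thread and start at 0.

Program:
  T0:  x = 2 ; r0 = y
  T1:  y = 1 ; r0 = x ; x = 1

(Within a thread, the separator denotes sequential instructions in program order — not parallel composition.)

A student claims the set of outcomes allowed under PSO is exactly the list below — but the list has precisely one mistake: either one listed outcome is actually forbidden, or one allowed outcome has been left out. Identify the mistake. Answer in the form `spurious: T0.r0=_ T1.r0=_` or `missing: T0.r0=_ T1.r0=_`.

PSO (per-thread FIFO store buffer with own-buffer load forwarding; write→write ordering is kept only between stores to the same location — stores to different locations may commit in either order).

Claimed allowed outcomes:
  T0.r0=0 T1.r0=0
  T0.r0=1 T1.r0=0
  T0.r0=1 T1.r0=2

missing: T0.r0=0 T1.r0=2

outcome vector order: (T0.r0,T1.r0)
[PSO] allowed = {0/0 0/2 1/0 1/2}
PSO∖claimed = {0/2}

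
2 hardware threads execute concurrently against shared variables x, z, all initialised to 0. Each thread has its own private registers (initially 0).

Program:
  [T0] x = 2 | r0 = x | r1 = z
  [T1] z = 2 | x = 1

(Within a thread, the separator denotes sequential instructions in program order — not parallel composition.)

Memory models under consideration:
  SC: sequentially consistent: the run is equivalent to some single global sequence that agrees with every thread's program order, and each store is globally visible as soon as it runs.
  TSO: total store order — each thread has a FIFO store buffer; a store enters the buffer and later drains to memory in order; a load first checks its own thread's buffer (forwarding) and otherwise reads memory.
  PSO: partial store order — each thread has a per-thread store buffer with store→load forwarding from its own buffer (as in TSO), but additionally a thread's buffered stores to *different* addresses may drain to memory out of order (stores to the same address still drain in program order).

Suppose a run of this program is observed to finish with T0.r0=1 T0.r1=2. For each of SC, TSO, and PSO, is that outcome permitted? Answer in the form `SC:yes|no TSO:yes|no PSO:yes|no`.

SC:yes TSO:yes PSO:yes

outcome vector order: (T0.r0,T0.r1)
under SC → <1 2>, <2 0>, <2 2>
under TSO → <1 2>, <2 0>, <2 2>
under PSO → <1 0>, <1 2>, <2 0>, <2 2>
target <1 2> ∈ {SC,TSO,PSO}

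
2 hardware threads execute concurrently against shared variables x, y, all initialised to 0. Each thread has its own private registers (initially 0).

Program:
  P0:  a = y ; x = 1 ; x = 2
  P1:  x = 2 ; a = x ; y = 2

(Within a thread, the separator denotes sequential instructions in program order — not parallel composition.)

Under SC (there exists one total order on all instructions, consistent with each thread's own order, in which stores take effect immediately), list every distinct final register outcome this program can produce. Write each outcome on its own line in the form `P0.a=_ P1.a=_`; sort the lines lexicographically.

outcome vector order: (P0.a,P1.a)
|SC outcomes| = 3

P0.a=0 P1.a=1
P0.a=0 P1.a=2
P0.a=2 P1.a=2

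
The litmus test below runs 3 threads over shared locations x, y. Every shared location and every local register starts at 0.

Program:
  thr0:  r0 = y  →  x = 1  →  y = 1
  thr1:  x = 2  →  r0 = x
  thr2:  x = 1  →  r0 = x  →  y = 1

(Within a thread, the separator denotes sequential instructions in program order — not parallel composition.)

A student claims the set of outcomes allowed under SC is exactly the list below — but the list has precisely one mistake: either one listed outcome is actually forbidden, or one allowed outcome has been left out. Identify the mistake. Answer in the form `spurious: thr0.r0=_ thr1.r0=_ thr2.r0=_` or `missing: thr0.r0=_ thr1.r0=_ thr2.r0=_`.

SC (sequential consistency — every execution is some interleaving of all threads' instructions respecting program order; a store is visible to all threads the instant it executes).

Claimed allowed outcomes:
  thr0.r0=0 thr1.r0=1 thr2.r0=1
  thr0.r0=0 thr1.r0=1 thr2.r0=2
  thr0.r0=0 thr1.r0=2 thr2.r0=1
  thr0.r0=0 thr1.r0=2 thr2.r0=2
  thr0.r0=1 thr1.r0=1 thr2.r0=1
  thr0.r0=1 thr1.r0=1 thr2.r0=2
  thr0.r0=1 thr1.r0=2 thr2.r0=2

missing: thr0.r0=1 thr1.r0=2 thr2.r0=1

outcome vector order: (thr0.r0,thr1.r0,thr2.r0)
SC: 8 outcomes — {<0 1 1> <0 1 2> <0 2 1> <0 2 2> <1 1 1> <1 1 2> <1 2 1> <1 2 2>}
SC∖claimed = {<1 2 1>}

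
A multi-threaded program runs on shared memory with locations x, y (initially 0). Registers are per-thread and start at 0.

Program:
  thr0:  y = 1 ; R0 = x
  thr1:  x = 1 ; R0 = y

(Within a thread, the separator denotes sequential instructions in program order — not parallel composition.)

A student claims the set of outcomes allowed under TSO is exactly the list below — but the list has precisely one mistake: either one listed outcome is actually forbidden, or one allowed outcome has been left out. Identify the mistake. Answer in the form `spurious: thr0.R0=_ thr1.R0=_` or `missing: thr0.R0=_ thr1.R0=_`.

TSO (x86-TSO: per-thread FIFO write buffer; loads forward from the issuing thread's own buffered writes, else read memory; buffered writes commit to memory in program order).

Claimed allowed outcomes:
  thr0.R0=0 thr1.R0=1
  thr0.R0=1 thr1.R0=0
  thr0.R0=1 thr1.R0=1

missing: thr0.R0=0 thr1.R0=0

outcome vector order: (thr0.R0,thr1.R0)
under TSO → <0 0>; <0 1>; <1 0>; <1 1>
TSO∖claimed = {<0 0>}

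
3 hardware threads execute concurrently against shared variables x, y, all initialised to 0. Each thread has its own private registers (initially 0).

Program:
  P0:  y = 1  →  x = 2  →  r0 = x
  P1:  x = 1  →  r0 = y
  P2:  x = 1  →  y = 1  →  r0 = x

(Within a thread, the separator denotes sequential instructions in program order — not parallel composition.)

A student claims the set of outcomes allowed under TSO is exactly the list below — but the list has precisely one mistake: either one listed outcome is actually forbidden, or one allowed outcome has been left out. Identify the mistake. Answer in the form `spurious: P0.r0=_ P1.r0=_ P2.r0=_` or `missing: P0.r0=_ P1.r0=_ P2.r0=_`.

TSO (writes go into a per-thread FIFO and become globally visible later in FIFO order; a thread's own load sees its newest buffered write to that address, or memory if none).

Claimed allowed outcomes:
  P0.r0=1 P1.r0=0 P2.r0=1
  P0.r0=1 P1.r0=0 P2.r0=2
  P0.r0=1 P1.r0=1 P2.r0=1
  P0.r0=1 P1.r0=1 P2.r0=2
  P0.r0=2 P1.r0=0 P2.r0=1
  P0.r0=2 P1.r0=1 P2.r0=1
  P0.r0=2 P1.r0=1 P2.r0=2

missing: P0.r0=2 P1.r0=0 P2.r0=2

outcome vector order: (P0.r0,P1.r0,P2.r0)
under TSO → 101; 102; 111; 112; 201; 202; 211; 212
TSO∖claimed = {202}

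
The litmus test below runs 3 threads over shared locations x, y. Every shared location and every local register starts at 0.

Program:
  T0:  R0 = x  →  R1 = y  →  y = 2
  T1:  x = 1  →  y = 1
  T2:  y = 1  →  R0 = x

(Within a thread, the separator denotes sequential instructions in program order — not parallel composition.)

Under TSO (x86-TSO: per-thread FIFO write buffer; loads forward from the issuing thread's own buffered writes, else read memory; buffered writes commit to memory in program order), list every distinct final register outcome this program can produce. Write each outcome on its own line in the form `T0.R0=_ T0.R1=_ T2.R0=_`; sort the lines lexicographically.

outcome vector order: (T0.R0,T0.R1,T2.R0)
|TSO outcomes| = 8

T0.R0=0 T0.R1=0 T2.R0=0
T0.R0=0 T0.R1=0 T2.R0=1
T0.R0=0 T0.R1=1 T2.R0=0
T0.R0=0 T0.R1=1 T2.R0=1
T0.R0=1 T0.R1=0 T2.R0=0
T0.R0=1 T0.R1=0 T2.R0=1
T0.R0=1 T0.R1=1 T2.R0=0
T0.R0=1 T0.R1=1 T2.R0=1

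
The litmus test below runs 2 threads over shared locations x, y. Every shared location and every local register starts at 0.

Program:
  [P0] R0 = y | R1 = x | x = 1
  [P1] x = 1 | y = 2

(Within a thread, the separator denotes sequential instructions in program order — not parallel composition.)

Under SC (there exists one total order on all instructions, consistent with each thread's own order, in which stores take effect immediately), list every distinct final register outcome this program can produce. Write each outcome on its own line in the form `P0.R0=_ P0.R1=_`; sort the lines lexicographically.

P0.R0=0 P0.R1=0
P0.R0=0 P0.R1=1
P0.R0=2 P0.R1=1

outcome vector order: (P0.R0,P0.R1)
|SC outcomes| = 3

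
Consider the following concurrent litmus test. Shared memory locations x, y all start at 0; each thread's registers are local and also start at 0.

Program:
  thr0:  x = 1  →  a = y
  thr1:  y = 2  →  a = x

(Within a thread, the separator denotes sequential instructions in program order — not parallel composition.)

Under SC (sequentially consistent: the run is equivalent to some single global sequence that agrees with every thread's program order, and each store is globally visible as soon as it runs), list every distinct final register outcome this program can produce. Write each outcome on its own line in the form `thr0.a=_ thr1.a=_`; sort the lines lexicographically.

outcome vector order: (thr0.a,thr1.a)
|SC outcomes| = 3

thr0.a=0 thr1.a=1
thr0.a=2 thr1.a=0
thr0.a=2 thr1.a=1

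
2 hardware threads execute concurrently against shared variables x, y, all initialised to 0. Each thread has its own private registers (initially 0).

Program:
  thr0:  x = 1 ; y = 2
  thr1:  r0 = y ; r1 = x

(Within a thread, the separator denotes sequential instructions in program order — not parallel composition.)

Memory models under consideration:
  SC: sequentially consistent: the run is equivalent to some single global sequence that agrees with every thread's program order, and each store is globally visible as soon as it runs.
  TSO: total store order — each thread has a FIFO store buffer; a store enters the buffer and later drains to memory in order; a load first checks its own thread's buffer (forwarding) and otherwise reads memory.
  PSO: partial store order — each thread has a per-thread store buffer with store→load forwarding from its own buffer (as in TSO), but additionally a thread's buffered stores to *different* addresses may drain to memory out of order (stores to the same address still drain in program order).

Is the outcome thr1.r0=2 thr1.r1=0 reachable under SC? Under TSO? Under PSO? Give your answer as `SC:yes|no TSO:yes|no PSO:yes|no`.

outcome vector order: (thr1.r0,thr1.r1)
SC: 3 outcomes — {(0,0), (0,1), (2,1)}
TSO: 3 outcomes — {(0,0), (0,1), (2,1)}
PSO: 4 outcomes — {(0,0), (0,1), (2,0), (2,1)}
target (2,0) ∈ {PSO}

SC:no TSO:no PSO:yes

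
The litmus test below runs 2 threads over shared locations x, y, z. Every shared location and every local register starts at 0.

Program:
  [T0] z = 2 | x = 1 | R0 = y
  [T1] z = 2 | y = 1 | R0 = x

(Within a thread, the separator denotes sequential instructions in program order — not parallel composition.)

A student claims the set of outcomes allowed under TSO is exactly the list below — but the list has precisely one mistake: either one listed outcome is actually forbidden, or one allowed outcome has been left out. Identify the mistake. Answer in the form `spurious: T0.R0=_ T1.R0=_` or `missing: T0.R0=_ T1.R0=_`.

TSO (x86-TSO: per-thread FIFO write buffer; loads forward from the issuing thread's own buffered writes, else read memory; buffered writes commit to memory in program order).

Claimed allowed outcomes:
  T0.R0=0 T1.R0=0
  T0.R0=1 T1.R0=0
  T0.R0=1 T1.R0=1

outcome vector order: (T0.R0,T1.R0)
TSO: 4 outcomes — {(0,0); (0,1); (1,0); (1,1)}
TSO∖claimed = {(0,1)}

missing: T0.R0=0 T1.R0=1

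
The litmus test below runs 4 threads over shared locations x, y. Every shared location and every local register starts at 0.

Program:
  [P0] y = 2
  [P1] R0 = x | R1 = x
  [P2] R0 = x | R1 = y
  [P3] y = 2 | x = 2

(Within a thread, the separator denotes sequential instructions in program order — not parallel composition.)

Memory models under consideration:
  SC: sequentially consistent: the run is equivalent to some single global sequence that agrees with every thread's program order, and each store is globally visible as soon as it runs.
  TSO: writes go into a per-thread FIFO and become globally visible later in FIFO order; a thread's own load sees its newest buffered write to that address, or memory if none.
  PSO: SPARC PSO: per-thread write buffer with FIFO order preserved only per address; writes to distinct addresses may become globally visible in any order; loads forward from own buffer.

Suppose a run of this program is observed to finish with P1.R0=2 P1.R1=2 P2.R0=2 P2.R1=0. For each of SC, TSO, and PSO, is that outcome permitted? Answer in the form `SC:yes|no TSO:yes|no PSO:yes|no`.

SC:no TSO:no PSO:yes

outcome vector order: (P1.R0,P1.R1,P2.R0,P2.R1)
[SC] allowed = {0/0/0/0 0/0/0/2 0/0/2/2 0/2/0/0 0/2/0/2 0/2/2/2 2/2/0/0 2/2/0/2 2/2/2/2}
[TSO] allowed = {0/0/0/0 0/0/0/2 0/0/2/2 0/2/0/0 0/2/0/2 0/2/2/2 2/2/0/0 2/2/0/2 2/2/2/2}
[PSO] allowed = {0/0/0/0 0/0/0/2 0/0/2/0 0/0/2/2 0/2/0/0 0/2/0/2 0/2/2/0 0/2/2/2 2/2/0/0 2/2/0/2 2/2/2/0 2/2/2/2}
target 2/2/2/0 ∈ {PSO}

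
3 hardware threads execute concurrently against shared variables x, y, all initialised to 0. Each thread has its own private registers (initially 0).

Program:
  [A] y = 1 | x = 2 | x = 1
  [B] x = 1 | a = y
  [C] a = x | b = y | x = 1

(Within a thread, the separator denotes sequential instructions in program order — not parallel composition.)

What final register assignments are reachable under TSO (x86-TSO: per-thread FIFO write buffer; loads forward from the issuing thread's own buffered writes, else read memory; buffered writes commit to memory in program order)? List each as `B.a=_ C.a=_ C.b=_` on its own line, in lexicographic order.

outcome vector order: (B.a,C.a,C.b)
|TSO outcomes| = 10

B.a=0 C.a=0 C.b=0
B.a=0 C.a=0 C.b=1
B.a=0 C.a=1 C.b=0
B.a=0 C.a=1 C.b=1
B.a=0 C.a=2 C.b=1
B.a=1 C.a=0 C.b=0
B.a=1 C.a=0 C.b=1
B.a=1 C.a=1 C.b=0
B.a=1 C.a=1 C.b=1
B.a=1 C.a=2 C.b=1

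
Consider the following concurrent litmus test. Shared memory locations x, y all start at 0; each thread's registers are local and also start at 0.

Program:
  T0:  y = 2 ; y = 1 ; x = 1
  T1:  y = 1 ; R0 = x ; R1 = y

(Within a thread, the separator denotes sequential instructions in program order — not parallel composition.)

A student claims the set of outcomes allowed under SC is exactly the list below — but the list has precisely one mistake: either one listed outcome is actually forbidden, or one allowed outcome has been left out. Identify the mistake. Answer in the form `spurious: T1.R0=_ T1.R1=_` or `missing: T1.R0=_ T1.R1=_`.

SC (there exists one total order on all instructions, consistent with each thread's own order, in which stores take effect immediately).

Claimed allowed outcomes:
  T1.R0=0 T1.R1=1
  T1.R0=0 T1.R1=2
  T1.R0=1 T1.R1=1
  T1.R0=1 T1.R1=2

spurious: T1.R0=1 T1.R1=2

outcome vector order: (T1.R0,T1.R1)
SC: 3 outcomes — {<0 1>; <0 2>; <1 1>}
claimed∖SC = {<1 2>}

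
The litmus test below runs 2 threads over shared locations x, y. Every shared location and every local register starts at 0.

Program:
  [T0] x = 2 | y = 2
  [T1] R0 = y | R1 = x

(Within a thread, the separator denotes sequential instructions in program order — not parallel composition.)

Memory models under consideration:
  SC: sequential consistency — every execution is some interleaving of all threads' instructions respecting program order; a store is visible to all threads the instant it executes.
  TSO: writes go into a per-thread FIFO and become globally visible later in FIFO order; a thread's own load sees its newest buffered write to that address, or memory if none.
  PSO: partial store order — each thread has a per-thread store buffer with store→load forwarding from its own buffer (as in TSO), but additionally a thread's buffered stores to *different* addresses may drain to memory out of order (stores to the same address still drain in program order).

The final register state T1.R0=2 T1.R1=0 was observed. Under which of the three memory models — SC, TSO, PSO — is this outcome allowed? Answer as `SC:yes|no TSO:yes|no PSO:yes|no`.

SC:no TSO:no PSO:yes

outcome vector order: (T1.R0,T1.R1)
[SC] allowed = {00, 02, 22}
[TSO] allowed = {00, 02, 22}
[PSO] allowed = {00, 02, 20, 22}
target 20 ∈ {PSO}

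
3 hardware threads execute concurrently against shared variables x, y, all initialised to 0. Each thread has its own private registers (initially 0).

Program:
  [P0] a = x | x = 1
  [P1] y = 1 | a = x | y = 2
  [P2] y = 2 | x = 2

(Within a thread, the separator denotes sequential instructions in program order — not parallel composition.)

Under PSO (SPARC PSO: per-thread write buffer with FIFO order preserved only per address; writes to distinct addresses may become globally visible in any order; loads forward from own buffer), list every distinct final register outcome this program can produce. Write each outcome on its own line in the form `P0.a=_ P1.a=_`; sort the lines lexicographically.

outcome vector order: (P0.a,P1.a)
|PSO outcomes| = 6

P0.a=0 P1.a=0
P0.a=0 P1.a=1
P0.a=0 P1.a=2
P0.a=2 P1.a=0
P0.a=2 P1.a=1
P0.a=2 P1.a=2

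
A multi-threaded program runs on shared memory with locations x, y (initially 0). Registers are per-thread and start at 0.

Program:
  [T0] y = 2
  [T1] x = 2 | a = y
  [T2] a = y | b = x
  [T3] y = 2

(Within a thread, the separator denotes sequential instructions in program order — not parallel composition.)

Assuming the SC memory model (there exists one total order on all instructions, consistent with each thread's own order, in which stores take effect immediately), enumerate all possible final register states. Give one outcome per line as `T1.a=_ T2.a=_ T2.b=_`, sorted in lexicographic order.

T1.a=0 T2.a=0 T2.b=0
T1.a=0 T2.a=0 T2.b=2
T1.a=0 T2.a=2 T2.b=2
T1.a=2 T2.a=0 T2.b=0
T1.a=2 T2.a=0 T2.b=2
T1.a=2 T2.a=2 T2.b=0
T1.a=2 T2.a=2 T2.b=2

outcome vector order: (T1.a,T2.a,T2.b)
|SC outcomes| = 7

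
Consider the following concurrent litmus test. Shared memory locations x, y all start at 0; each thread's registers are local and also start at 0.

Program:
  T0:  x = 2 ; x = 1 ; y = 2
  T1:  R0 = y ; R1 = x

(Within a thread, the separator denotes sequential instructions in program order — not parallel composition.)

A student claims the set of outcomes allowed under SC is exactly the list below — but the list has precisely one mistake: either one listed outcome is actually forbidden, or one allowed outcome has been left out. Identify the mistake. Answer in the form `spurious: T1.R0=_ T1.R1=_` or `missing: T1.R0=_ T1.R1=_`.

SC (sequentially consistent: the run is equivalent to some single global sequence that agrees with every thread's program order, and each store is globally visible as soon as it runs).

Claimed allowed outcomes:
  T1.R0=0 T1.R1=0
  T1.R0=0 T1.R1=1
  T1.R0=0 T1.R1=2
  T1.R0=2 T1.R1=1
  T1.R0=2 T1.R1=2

spurious: T1.R0=2 T1.R1=2

outcome vector order: (T1.R0,T1.R1)
SC: 4 outcomes — {<0 0> <0 1> <0 2> <2 1>}
claimed∖SC = {<2 2>}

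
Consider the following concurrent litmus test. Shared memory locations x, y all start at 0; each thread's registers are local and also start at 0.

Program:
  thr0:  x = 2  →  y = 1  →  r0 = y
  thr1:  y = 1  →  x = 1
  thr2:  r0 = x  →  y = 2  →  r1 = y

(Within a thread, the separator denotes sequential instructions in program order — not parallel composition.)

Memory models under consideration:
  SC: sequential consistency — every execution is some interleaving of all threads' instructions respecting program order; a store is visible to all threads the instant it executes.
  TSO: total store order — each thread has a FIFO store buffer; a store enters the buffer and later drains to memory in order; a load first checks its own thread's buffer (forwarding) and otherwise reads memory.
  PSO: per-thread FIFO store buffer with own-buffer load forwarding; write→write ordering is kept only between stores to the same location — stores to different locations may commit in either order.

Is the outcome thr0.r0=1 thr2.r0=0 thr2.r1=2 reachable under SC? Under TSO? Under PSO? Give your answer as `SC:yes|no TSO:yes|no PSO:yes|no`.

outcome vector order: (thr0.r0,thr2.r0,thr2.r1)
SC: 11 outcomes — {1/0/1 1/0/2 1/1/1 1/1/2 1/2/1 1/2/2 2/0/1 2/0/2 2/1/2 2/2/1 2/2/2}
TSO: 11 outcomes — {1/0/1 1/0/2 1/1/1 1/1/2 1/2/1 1/2/2 2/0/1 2/0/2 2/1/2 2/2/1 2/2/2}
PSO: 12 outcomes — {1/0/1 1/0/2 1/1/1 1/1/2 1/2/1 1/2/2 2/0/1 2/0/2 2/1/1 2/1/2 2/2/1 2/2/2}
target 1/0/2 ∈ {SC,TSO,PSO}

SC:yes TSO:yes PSO:yes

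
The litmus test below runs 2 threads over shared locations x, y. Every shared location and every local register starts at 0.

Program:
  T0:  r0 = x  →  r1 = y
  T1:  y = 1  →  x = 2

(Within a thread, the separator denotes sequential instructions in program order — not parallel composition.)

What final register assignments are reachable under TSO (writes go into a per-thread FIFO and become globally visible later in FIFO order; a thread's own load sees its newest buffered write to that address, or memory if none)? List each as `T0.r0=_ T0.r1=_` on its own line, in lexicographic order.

outcome vector order: (T0.r0,T0.r1)
|TSO outcomes| = 3

T0.r0=0 T0.r1=0
T0.r0=0 T0.r1=1
T0.r0=2 T0.r1=1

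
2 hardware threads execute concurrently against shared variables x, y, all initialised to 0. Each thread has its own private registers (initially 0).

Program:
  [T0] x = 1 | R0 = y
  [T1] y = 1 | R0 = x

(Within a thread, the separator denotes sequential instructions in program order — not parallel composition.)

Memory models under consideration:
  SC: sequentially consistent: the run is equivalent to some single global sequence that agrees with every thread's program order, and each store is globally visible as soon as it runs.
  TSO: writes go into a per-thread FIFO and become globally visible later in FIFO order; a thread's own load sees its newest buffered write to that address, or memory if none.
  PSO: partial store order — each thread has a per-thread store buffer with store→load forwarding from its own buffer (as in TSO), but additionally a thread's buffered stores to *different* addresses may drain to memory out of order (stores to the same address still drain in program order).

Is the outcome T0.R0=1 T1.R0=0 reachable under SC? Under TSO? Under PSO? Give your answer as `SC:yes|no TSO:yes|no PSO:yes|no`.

outcome vector order: (T0.R0,T1.R0)
SC (3): 0/1, 1/0, 1/1
TSO (4): 0/0, 0/1, 1/0, 1/1
PSO (4): 0/0, 0/1, 1/0, 1/1
target 1/0 ∈ {SC,TSO,PSO}

SC:yes TSO:yes PSO:yes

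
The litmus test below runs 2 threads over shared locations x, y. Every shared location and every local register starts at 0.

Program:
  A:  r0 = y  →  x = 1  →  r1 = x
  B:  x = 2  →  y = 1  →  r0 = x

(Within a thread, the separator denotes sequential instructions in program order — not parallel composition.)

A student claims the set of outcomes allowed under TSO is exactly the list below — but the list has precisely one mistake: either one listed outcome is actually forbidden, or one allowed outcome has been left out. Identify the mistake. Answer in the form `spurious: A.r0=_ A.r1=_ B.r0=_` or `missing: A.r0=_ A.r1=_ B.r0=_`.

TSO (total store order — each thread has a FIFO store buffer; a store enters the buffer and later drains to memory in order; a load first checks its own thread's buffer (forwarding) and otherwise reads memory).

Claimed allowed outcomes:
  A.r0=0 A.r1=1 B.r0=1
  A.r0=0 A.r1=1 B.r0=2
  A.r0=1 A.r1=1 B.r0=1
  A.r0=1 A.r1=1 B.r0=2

missing: A.r0=0 A.r1=2 B.r0=2

outcome vector order: (A.r0,A.r1,B.r0)
[TSO] allowed = {(0,1,1) (0,1,2) (0,2,2) (1,1,1) (1,1,2)}
TSO∖claimed = {(0,2,2)}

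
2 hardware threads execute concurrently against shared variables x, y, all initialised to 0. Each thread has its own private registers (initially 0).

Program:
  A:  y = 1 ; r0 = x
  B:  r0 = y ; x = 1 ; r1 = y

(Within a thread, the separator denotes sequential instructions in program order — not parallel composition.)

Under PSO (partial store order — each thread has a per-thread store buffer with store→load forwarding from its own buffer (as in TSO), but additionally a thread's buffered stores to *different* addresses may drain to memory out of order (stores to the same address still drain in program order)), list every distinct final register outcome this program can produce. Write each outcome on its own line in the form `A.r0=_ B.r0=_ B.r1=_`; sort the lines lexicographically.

outcome vector order: (A.r0,B.r0,B.r1)
|PSO outcomes| = 6

A.r0=0 B.r0=0 B.r1=0
A.r0=0 B.r0=0 B.r1=1
A.r0=0 B.r0=1 B.r1=1
A.r0=1 B.r0=0 B.r1=0
A.r0=1 B.r0=0 B.r1=1
A.r0=1 B.r0=1 B.r1=1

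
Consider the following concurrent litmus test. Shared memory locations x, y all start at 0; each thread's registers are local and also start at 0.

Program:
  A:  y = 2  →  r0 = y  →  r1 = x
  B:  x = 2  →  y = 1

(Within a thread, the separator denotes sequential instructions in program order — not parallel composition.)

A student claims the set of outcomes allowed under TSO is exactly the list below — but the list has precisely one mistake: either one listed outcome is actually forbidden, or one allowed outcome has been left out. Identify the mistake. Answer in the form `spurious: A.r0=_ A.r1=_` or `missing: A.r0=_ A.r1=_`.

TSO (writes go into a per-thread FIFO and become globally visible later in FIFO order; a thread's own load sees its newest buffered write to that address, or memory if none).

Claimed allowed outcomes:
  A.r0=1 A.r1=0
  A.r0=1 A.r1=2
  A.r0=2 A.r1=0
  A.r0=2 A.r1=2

spurious: A.r0=1 A.r1=0

outcome vector order: (A.r0,A.r1)
TSO: 3 outcomes — {(1,2) (2,0) (2,2)}
claimed∖TSO = {(1,0)}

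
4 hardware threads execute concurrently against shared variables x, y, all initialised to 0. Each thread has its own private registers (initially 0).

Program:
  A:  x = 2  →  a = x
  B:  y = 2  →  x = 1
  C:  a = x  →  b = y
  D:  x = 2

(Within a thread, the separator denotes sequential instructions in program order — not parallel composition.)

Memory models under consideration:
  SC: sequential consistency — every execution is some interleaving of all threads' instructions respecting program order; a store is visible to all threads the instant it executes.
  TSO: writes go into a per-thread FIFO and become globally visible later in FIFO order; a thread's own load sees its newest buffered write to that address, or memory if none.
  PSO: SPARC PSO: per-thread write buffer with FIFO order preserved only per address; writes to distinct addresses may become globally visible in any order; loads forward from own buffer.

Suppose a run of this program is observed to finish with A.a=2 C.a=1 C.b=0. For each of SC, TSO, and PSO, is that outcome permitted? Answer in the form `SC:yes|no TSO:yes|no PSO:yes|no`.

outcome vector order: (A.a,C.a,C.b)
[SC] allowed = {100 102 112 120 122 200 202 212 220 222}
[TSO] allowed = {100 102 112 120 122 200 202 212 220 222}
[PSO] allowed = {100 102 110 112 120 122 200 202 210 212 220 222}
target 210 ∈ {PSO}

SC:no TSO:no PSO:yes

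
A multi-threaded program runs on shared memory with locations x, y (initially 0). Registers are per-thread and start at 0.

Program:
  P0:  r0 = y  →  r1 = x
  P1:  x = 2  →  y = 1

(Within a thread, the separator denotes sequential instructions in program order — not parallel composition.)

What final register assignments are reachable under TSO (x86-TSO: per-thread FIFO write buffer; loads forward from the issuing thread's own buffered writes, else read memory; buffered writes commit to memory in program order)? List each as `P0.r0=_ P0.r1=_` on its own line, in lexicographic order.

outcome vector order: (P0.r0,P0.r1)
|TSO outcomes| = 3

P0.r0=0 P0.r1=0
P0.r0=0 P0.r1=2
P0.r0=1 P0.r1=2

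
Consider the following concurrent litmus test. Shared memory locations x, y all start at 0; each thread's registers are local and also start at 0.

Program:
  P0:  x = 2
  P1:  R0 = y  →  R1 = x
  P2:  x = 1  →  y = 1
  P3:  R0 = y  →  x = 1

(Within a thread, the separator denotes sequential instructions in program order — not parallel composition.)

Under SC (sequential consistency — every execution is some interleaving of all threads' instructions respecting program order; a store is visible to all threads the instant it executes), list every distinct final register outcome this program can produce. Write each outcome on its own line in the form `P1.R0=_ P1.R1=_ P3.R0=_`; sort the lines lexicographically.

outcome vector order: (P1.R0,P1.R1,P3.R0)
|SC outcomes| = 10

P1.R0=0 P1.R1=0 P3.R0=0
P1.R0=0 P1.R1=0 P3.R0=1
P1.R0=0 P1.R1=1 P3.R0=0
P1.R0=0 P1.R1=1 P3.R0=1
P1.R0=0 P1.R1=2 P3.R0=0
P1.R0=0 P1.R1=2 P3.R0=1
P1.R0=1 P1.R1=1 P3.R0=0
P1.R0=1 P1.R1=1 P3.R0=1
P1.R0=1 P1.R1=2 P3.R0=0
P1.R0=1 P1.R1=2 P3.R0=1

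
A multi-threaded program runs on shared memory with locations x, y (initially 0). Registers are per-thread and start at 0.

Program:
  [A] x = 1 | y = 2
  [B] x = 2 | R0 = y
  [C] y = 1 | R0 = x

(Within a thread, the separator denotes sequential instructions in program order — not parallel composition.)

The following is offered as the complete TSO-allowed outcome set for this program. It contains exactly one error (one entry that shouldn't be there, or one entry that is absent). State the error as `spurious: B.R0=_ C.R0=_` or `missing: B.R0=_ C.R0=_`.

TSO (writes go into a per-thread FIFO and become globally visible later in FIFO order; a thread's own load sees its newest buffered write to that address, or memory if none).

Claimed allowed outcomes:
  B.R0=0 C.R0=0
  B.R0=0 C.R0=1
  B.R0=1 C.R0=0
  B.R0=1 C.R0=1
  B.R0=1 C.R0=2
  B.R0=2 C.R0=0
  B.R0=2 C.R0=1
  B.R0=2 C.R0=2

outcome vector order: (B.R0,C.R0)
under TSO → 00, 01, 02, 10, 11, 12, 20, 21, 22
TSO∖claimed = {02}

missing: B.R0=0 C.R0=2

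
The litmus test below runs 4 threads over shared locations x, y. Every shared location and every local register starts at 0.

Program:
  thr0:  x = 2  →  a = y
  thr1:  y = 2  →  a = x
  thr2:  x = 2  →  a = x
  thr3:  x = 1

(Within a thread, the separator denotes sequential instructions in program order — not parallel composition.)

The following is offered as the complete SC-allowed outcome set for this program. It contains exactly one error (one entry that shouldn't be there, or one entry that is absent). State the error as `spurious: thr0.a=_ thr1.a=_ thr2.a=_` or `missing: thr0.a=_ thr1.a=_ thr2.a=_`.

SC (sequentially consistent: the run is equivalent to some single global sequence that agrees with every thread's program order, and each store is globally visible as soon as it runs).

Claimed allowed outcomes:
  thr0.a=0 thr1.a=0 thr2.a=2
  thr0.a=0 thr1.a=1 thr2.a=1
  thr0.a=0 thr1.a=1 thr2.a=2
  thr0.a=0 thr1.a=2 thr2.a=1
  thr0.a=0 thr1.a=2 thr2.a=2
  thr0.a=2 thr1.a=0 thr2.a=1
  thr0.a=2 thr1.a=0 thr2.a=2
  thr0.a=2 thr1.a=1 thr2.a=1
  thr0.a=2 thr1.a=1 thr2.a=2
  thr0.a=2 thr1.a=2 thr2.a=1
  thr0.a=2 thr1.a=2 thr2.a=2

outcome vector order: (thr0.a,thr1.a,thr2.a)
SC (10): 0/1/1; 0/1/2; 0/2/1; 0/2/2; 2/0/1; 2/0/2; 2/1/1; 2/1/2; 2/2/1; 2/2/2
claimed∖SC = {0/0/2}

spurious: thr0.a=0 thr1.a=0 thr2.a=2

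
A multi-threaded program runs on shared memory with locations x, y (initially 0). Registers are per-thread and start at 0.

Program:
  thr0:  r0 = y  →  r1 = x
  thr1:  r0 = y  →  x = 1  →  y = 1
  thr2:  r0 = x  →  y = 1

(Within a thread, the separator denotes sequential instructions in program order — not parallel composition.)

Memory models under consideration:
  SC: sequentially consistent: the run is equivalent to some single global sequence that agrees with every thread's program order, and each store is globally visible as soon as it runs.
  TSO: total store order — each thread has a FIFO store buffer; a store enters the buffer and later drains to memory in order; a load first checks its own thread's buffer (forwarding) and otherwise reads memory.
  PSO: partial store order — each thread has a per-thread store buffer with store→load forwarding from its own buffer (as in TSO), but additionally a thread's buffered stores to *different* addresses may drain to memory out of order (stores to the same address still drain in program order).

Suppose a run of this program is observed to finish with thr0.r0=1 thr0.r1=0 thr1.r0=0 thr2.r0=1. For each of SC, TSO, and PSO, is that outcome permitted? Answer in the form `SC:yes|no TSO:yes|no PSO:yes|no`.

SC:no TSO:no PSO:yes

outcome vector order: (thr0.r0,thr0.r1,thr1.r0,thr2.r0)
SC: 11 outcomes — {<0 0 0 0>; <0 0 0 1>; <0 0 1 0>; <0 1 0 0>; <0 1 0 1>; <0 1 1 0>; <1 0 0 0>; <1 0 1 0>; <1 1 0 0>; <1 1 0 1>; <1 1 1 0>}
TSO: 11 outcomes — {<0 0 0 0>; <0 0 0 1>; <0 0 1 0>; <0 1 0 0>; <0 1 0 1>; <0 1 1 0>; <1 0 0 0>; <1 0 1 0>; <1 1 0 0>; <1 1 0 1>; <1 1 1 0>}
PSO: 12 outcomes — {<0 0 0 0>; <0 0 0 1>; <0 0 1 0>; <0 1 0 0>; <0 1 0 1>; <0 1 1 0>; <1 0 0 0>; <1 0 0 1>; <1 0 1 0>; <1 1 0 0>; <1 1 0 1>; <1 1 1 0>}
target <1 0 0 1> ∈ {PSO}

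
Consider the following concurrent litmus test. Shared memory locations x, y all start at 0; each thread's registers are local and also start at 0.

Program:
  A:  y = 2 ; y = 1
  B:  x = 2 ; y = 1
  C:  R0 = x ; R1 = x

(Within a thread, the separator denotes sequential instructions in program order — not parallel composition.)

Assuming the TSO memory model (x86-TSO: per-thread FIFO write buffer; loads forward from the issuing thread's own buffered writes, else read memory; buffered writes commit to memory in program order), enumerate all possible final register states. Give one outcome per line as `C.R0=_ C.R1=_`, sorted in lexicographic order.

C.R0=0 C.R1=0
C.R0=0 C.R1=2
C.R0=2 C.R1=2

outcome vector order: (C.R0,C.R1)
|TSO outcomes| = 3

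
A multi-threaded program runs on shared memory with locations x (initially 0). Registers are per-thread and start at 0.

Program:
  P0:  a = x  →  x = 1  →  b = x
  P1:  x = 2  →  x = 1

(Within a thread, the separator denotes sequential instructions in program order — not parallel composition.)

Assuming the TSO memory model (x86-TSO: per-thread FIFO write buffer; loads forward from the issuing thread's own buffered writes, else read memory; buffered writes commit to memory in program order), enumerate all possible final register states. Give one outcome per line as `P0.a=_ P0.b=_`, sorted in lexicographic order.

outcome vector order: (P0.a,P0.b)
|TSO outcomes| = 4

P0.a=0 P0.b=1
P0.a=0 P0.b=2
P0.a=1 P0.b=1
P0.a=2 P0.b=1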